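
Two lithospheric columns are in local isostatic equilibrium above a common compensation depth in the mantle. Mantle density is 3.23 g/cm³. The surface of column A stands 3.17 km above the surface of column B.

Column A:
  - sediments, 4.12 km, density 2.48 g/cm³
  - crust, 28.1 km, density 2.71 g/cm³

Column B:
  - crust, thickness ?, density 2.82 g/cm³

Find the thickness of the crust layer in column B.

Take the compensation level at the base of the deeper column (depth z_c below the surface of column A) and equate Σ ρ_i t_i down to z_c; mantle fills any gap and the z_c terms cancel.
Column A: 4.12×2.48 + 28.1×2.71 + (z_c − 32.22)×3.23
Column B: 3.17×0 + x×2.82 + (z_c − 3.17 − 0 − x)×3.23
The z_c×3.23 term appears on both sides and cancels. Collect the known terms of each column as K = Σ(ρt)_known − 3.23 × (depth of known layers): K_A = 86.3686 − 3.23×32.22 = −17.702; K_B = 0 − 3.23×(3.17 + 0) = −10.2391.
Balance: K_A = K_B − x×(3.23 − 2.82), so x = (K_B − K_A)/(3.23 − 2.82) = 7.4629/0.41 = 18.2 km.

18.2 km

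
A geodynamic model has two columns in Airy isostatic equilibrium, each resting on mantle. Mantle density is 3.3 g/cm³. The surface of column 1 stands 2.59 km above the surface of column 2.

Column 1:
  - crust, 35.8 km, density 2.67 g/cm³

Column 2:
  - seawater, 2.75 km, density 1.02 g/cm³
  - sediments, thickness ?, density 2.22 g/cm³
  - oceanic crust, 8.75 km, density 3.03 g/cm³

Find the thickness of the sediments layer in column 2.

4.98 km

Take the compensation level at the base of the deeper column (depth z_c below the surface of column 1) and equate Σ ρ_i t_i down to z_c; mantle fills any gap and the z_c terms cancel.
Column 1: 35.8×2.67 + (z_c − 35.8)×3.3
Column 2: 2.59×0 + 2.75×1.02 + x×2.22 + 8.75×3.03 + (z_c − 2.59 − 11.5 − x)×3.3
The z_c×3.3 term appears on both sides and cancels. Collect the known terms of each column as K = Σ(ρt)_known − 3.3 × (depth of known layers): K_1 = 95.586 − 3.3×35.8 = −22.554; K_2 = 29.3175 − 3.3×(2.59 + 11.5) = −17.1795.
Balance: K_1 = K_2 − x×(3.3 − 2.22), so x = (K_2 − K_1)/(3.3 − 2.22) = 5.3745/1.08 = 4.98 km.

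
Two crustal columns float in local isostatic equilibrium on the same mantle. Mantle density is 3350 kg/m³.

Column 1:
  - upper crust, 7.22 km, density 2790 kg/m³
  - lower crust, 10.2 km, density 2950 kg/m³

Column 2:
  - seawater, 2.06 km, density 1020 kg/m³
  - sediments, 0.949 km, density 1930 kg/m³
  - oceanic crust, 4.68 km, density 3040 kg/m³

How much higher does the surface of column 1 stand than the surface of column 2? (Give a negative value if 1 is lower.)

For any compensation level in the mantle, the mantle terms cancel and isostasy reduces to e = (Σt_1 − Σt_2) − (Σ(ρt)_1 − Σ(ρt)_2) / ρ_m.
Σt_1 = 17.42 km; Σt_2 = 7.689 km; Σ(ρt)_1 = 50233.8; Σ(ρt)_2 = 18159.97 (in km·kg/m³).
e = (17.42 − 7.689) − (50233.8 − 18159.97) / 3350 = 0.157 km.

0.157 km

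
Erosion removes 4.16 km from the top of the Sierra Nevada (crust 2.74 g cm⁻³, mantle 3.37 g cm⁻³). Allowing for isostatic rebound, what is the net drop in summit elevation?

Rebound u = e ρ_c/ρ_m = 4.16 km × 2.74/3.37 = 3.382 km.
Net surface drop = e − u = 4.16 km − 3.382 km = e (ρ_m − ρ_c)/ρ_m = 0.778 km.

0.778 km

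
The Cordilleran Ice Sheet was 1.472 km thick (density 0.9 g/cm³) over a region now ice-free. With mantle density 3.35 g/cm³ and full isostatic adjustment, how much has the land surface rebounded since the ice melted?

Removing the load lets mantle flow back in; uplift u satisfies ρ_ice t = ρ_m u.
u = t ρ_ice/ρ_m = 1.472 km × 0.9/3.35 = 0.395 km.

0.395 km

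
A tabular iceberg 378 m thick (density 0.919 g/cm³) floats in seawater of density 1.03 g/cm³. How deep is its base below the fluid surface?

Draft d = t ρ_obj/ρ_fluid = 378 m × 0.919/1.03 = 337 m.

337 m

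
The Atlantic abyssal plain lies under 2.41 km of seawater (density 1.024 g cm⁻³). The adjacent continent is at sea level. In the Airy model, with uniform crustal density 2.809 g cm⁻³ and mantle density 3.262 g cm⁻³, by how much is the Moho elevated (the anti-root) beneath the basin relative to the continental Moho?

In Airy isostatic equilibrium: replacing crust with seawater at the top is compensated by replacing crust with mantle at the base: d (ρ_c − ρ_w) = a (ρ_m − ρ_c).
a = d (ρ_c − ρ_w)/(ρ_m − ρ_c) = 2.41 km × 1.785/0.453 = 9.5 km.

9.5 km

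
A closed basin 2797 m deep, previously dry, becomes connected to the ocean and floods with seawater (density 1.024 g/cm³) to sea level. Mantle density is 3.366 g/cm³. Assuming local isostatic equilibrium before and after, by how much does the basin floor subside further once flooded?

1220 m

After flooding the water column is d + s deep. Its weight must equal the weight of mantle displaced by the extra subsidence s: (d + s) ρ_w = s ρ_m.
s = d ρ_w / (ρ_m − ρ_w) = 2797 m × 1.024/(3.366 − 1.024) = 1220 m.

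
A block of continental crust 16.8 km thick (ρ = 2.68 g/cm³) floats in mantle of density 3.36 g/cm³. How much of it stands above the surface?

3.4 km

Floating equilibrium: submerged depth d = t ρ_obj/ρ_fluid = 16.8 km × 2.68/3.36 = 13.4 km.
Freeboard = t − d = 16.8 km − 13.4 km = 3.4 km.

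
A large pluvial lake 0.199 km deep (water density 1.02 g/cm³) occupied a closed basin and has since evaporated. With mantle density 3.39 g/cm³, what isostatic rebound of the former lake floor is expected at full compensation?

u = d ρ_w/ρ_m = 0.199 km × 1.02/3.39 = 0.0599 km.

0.0599 km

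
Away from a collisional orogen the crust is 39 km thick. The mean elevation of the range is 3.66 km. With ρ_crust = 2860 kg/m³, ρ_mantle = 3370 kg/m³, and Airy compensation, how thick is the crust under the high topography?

Root depth r = h ρ_c / (ρ_m − ρ_c) = 3.66 km × 2860 / 510 = 20.52 km.
Total thickness = T + h + r = 39 km + 3.66 km + 20.52 km = 63.2 km.

63.2 km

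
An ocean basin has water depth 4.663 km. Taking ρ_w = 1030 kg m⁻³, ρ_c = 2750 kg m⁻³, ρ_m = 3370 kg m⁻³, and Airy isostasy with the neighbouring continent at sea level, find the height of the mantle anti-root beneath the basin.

12.9 km

Isostatic balance requires: replacing crust with seawater at the top is compensated by replacing crust with mantle at the base: d (ρ_c − ρ_w) = a (ρ_m − ρ_c).
a = d (ρ_c − ρ_w)/(ρ_m − ρ_c) = 4.663 km × 1720/620 = 12.9 km.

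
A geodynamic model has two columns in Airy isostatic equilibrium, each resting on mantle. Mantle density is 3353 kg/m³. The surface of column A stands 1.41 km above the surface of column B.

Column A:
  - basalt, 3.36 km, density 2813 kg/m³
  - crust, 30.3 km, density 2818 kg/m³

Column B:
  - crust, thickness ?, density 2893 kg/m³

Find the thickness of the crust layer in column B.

Take the compensation level at the base of the deeper column (depth z_c below the surface of column A) and equate Σ ρ_i t_i down to z_c; mantle fills any gap and the z_c terms cancel.
Column A: 3.36×2813 + 30.3×2818 + (z_c − 33.66)×3353
Column B: 1.41×0 + x×2893 + (z_c − 1.41 − 0 − x)×3353
The z_c×3353 term appears on both sides and cancels. Collect the known terms of each column as K = Σ(ρt)_known − 3353 × (depth of known layers): K_A = 94837.08 − 3353×33.66 = −18024.9; K_B = 0 − 3353×(1.41 + 0) = −4727.73.
Balance: K_A = K_B − x×(3353 − 2893), so x = (K_B − K_A)/(3353 − 2893) = 13297.2/460 = 28.9 km.

28.9 km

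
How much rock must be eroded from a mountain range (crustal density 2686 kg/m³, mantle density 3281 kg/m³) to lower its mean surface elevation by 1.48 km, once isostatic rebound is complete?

Net drop Δ = e − u = e − e ρ_c/ρ_m = e (ρ_m − ρ_c)/ρ_m.
e = Δ ρ_m/(ρ_m − ρ_c) = 1.48 km × 3281/595 = 8.16 km.

8.16 km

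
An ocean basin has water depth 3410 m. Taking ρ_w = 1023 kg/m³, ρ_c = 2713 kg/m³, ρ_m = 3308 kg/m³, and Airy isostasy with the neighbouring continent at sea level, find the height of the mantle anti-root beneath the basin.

For local isostatic compensation: replacing crust with seawater at the top is compensated by replacing crust with mantle at the base: d (ρ_c − ρ_w) = a (ρ_m − ρ_c).
a = d (ρ_c − ρ_w)/(ρ_m − ρ_c) = 3410 m × 1690/595 = 9690 m.

9690 m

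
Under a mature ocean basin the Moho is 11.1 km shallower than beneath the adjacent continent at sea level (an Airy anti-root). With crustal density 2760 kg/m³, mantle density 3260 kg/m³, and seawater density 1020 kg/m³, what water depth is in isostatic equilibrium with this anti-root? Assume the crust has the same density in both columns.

Replacing a thickness d of crust by seawater at the top must be balanced by replacing crust with mantle at the base: d (ρ_c − ρ_w) = a (ρ_m − ρ_c).
d = a (ρ_m − ρ_c)/(ρ_c − ρ_w) = 11.1 km × 500/1740 = 3.19 km.

3.19 km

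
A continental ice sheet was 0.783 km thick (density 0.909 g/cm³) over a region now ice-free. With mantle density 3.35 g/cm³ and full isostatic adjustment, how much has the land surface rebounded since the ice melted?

0.212 km

Removing the load lets mantle flow back in; uplift u satisfies ρ_ice t = ρ_m u.
u = t ρ_ice/ρ_m = 0.783 km × 0.909/3.35 = 0.212 km.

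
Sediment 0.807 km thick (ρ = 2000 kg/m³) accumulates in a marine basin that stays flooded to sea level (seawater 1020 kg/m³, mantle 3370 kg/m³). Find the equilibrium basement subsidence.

Submarine loading: the sediment displaces seawater, and the subsidence is in turn flooded, so s (ρ_m − ρ_w) = t (ρ_sed − ρ_w).
s = 0.807 km × (2000 − 1020) / (3370 − 1020) = 0.337 km.

0.337 km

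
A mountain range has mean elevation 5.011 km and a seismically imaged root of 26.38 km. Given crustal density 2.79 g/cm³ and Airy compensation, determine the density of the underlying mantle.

Airy balance: ρ_c h = (ρ_m − ρ_c) r → ρ_m = ρ_c (1 + h/r).
ρ_m = 2.79 × (1 + 5.011 km/26.38 km) = 3.32 g/cm³.

3.32 g/cm³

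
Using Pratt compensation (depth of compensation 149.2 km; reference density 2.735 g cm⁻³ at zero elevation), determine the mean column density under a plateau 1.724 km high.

Pratt balance: ρ_ref D = ρ (D + h).
ρ = ρ_ref D/(D + h) = 2.735 × 149.2 km/(149.2 km + 1.724 km) = 2.7 g cm⁻³.

2.7 g cm⁻³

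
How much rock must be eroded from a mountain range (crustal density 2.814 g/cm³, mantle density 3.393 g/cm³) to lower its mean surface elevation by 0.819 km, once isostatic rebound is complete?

4.8 km

Net drop Δ = e − u = e − e ρ_c/ρ_m = e (ρ_m − ρ_c)/ρ_m.
e = Δ ρ_m/(ρ_m − ρ_c) = 0.819 km × 3.393/0.579 = 4.8 km.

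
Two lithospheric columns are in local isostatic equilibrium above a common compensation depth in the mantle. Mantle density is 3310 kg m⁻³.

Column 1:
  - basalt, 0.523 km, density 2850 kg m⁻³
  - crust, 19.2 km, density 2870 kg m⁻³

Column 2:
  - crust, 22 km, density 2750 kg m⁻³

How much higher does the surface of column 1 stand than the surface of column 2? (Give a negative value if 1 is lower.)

−1.1 km

For any compensation level in the mantle, the mantle terms cancel and isostasy reduces to e = (Σt_1 − Σt_2) − (Σ(ρt)_1 − Σ(ρt)_2) / ρ_m.
Σt_1 = 19.723 km; Σt_2 = 22 km; Σ(ρt)_1 = 56594.55; Σ(ρt)_2 = 60500 (in km·kg m⁻³).
e = (19.723 − 22) − (56594.55 − 60500) / 3310 = −1.1 km.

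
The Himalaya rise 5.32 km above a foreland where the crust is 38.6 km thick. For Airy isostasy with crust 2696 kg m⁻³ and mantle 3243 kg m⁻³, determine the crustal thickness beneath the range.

70.1 km

Root depth r = h ρ_c / (ρ_m − ρ_c) = 5.32 km × 2696 / 547 = 26.22 km.
Total thickness = T + h + r = 38.6 km + 5.32 km + 26.22 km = 70.1 km.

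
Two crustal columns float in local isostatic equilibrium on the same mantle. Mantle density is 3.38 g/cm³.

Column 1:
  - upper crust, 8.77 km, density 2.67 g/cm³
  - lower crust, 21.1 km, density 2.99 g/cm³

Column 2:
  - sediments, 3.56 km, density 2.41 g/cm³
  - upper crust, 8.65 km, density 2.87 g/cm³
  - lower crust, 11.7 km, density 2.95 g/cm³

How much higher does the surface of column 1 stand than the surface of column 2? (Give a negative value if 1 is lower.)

For any compensation level in the mantle, the mantle terms cancel and isostasy reduces to e = (Σt_1 − Σt_2) − (Σ(ρt)_1 − Σ(ρt)_2) / ρ_m.
Σt_1 = 29.87 km; Σt_2 = 23.91 km; Σ(ρt)_1 = 86.5049; Σ(ρt)_2 = 67.9201 (in km·g/cm³).
e = (29.87 − 23.91) − (86.5049 − 67.9201) / 3.38 = 0.462 km.

0.462 km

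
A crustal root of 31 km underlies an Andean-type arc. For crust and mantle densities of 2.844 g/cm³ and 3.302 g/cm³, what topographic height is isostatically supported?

Equating mass per unit area of the two columns: ρ_c h = (ρ_m − ρ_c) r.
h = r (ρ_m − ρ_c) / ρ_c = 31 km × (3.302 − 2.844) / 2.844 = 4.99 km.

4.99 km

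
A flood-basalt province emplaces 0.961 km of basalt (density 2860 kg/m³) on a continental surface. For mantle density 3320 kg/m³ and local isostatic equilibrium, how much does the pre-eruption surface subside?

Subaerial loading: s = t ρ_load / ρ_m.
s = 0.961 km × 2860/3320 = 0.828 km.

0.828 km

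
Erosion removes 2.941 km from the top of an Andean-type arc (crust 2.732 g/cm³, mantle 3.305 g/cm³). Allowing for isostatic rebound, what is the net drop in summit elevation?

0.51 km

Rebound u = e ρ_c/ρ_m = 2.941 km × 2.732/3.305 = 2.431 km.
Net surface drop = e − u = 2.941 km − 2.431 km = e (ρ_m − ρ_c)/ρ_m = 0.51 km.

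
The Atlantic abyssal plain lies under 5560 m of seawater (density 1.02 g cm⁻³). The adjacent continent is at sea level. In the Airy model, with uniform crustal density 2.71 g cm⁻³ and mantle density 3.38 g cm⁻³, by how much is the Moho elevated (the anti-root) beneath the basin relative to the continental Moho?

By Archimedes' principle applied to the lithosphere: replacing crust with seawater at the top is compensated by replacing crust with mantle at the base: d (ρ_c − ρ_w) = a (ρ_m − ρ_c).
a = d (ρ_c − ρ_w)/(ρ_m − ρ_c) = 5560 m × 1.69/0.67 = 14000 m.

14000 m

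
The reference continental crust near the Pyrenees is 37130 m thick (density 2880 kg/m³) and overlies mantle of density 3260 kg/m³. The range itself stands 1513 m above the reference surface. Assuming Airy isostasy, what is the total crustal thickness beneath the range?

Root depth r = h ρ_c / (ρ_m − ρ_c) = 1513 m × 2880 / 380 = 11470 m.
Total thickness = T + h + r = 37130 m + 1513 m + 11470 m = 50100 m.

50100 m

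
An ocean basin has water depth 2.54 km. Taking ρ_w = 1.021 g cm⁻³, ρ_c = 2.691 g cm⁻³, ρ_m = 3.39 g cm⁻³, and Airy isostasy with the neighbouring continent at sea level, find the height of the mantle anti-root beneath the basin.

6.07 km

For local isostatic compensation: replacing crust with seawater at the top is compensated by replacing crust with mantle at the base: d (ρ_c − ρ_w) = a (ρ_m − ρ_c).
a = d (ρ_c − ρ_w)/(ρ_m − ρ_c) = 2.54 km × 1.67/0.699 = 6.07 km.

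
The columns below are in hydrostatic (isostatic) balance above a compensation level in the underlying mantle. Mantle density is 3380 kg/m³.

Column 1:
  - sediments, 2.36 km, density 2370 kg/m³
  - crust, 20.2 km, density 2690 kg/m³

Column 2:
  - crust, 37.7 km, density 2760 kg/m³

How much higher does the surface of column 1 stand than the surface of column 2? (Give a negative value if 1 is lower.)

For any compensation level in the mantle, the mantle terms cancel and isostasy reduces to e = (Σt_1 − Σt_2) − (Σ(ρt)_1 − Σ(ρt)_2) / ρ_m.
Σt_1 = 22.56 km; Σt_2 = 37.7 km; Σ(ρt)_1 = 59931.2; Σ(ρt)_2 = 104052 (in km·kg/m³).
e = (22.56 − 37.7) − (59931.2 − 104052) / 3380 = −2.09 km.

−2.09 km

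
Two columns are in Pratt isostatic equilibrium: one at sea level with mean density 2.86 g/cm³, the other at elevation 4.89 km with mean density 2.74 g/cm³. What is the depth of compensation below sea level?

ρ_ref D = ρ (D + h) → D (ρ_ref − ρ) = ρ h.
D = ρ h/(ρ_ref − ρ) = 2.74 × 4.89 km/(2.86 − 2.74) = 112 km.

112 km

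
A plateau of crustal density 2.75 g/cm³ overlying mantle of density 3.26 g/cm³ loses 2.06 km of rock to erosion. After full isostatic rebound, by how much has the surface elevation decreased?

Rebound u = e ρ_c/ρ_m = 2.06 km × 2.75/3.26 = 1.738 km.
Net surface drop = e − u = 2.06 km − 1.738 km = e (ρ_m − ρ_c)/ρ_m = 0.322 km.

0.322 km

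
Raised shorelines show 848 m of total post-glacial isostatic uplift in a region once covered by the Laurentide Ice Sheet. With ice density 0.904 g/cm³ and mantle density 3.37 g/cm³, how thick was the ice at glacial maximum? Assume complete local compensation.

u = t ρ_ice/ρ_m → t = u ρ_m/ρ_ice = 848 m × 3.37/0.904 = 3160 m.

3160 m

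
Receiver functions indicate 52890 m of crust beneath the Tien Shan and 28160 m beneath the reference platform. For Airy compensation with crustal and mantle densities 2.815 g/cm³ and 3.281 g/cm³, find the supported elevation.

3510 m

Excess crust Δ = 52890 m − 28160 m = 24730 m, split between elevation h and root r with h + r = Δ.
Airy balance ρ_c h = (ρ_m − ρ_c) r gives r = h ρ_c/(ρ_m − ρ_c), so h (1 + ρ_c/(ρ_m − ρ_c)) = Δ, i.e. h = Δ (ρ_m − ρ_c)/ρ_m.
h = 24730 m × 0.466/3.281 = 3510 m.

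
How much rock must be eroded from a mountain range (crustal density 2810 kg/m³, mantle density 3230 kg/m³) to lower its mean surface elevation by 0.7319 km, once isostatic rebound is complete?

5.63 km

Net drop Δ = e − u = e − e ρ_c/ρ_m = e (ρ_m − ρ_c)/ρ_m.
e = Δ ρ_m/(ρ_m − ρ_c) = 0.7319 km × 3230/420 = 5.63 km.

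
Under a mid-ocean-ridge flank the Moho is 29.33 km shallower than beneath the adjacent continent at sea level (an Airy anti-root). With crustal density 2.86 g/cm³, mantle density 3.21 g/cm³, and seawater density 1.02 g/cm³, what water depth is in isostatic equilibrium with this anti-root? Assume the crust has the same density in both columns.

Replacing a thickness d of crust by seawater at the top must be balanced by replacing crust with mantle at the base: d (ρ_c − ρ_w) = a (ρ_m − ρ_c).
d = a (ρ_m − ρ_c)/(ρ_c − ρ_w) = 29.33 km × 0.35/1.84 = 5.58 km.

5.58 km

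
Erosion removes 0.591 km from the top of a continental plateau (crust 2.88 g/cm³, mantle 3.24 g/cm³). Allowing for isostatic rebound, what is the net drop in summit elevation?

0.0657 km

Rebound u = e ρ_c/ρ_m = 0.591 km × 2.88/3.24 = 0.5253 km.
Net surface drop = e − u = 0.591 km − 0.5253 km = e (ρ_m − ρ_c)/ρ_m = 0.0657 km.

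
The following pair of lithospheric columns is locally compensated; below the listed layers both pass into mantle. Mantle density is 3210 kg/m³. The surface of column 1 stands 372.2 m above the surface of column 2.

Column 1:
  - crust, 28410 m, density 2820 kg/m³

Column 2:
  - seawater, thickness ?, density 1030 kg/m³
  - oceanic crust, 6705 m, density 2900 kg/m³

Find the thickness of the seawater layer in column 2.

Take the compensation level at the base of the deeper column (depth z_c below the surface of column 1) and equate Σ ρ_i t_i down to z_c; mantle fills any gap and the z_c terms cancel.
Column 1: 28410×2820 + (z_c − 28410)×3210
Column 2: 372.2×0 + x×1030 + 6705×2900 + (z_c − 372.2 − 6705 − x)×3210
The z_c×3210 term appears on both sides and cancels. Collect the known terms of each column as K = Σ(ρt)_known − 3210 × (depth of known layers): K_1 = 80116200 − 3210×28410 = −11079900; K_2 = 19444500 − 3210×(372.2 + 6705) = −3273312.
Balance: K_1 = K_2 − x×(3210 − 1030), so x = (K_2 − K_1)/(3210 − 1030) = 7806590/2180 = 3580 m.

3580 m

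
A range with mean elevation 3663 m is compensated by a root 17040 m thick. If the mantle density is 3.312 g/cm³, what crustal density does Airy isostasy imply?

2.73 g/cm³

ρ_c h = (ρ_m − ρ_c) r → ρ_c (h + r) = ρ_m r → ρ_c = ρ_m r / (h + r).
ρ_c = 3.312 × 17040 m / (3663 m + 17040 m) = 2.73 g/cm³.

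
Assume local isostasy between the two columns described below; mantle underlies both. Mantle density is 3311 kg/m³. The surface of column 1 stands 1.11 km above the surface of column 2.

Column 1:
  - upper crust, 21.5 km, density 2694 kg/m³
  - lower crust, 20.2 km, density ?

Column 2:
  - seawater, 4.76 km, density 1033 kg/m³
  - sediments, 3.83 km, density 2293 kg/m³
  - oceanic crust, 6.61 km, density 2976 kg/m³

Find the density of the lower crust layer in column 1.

Take the compensation level at the base of the deeper column (depth z_c below the surface of column 1) and equate Σ ρ_i t_i down to z_c; mantle fills any gap and the z_c terms cancel.
Column 1: 21.5×2694 + 20.2×ρ + (z_c − 41.7)×3311
Column 2: 1.11×0 + 4.76×1033 + 3.83×2293 + 6.61×2976 + (z_c − 1.11 − 15.2)×3311
The z_c×3311 term appears on both sides and cancels. Collect the known terms of each column as K = Σ(ρt)_known − 3311 × (depth of known layers): K_1 = 57921 − 3311×41.7 = −80147.7; K_2 = 33370.63 − 3311×(1.11 + 15.2) = −20631.78.
Balance: K_1 + 20.2×ρ = K_2, so ρ = (K_2 − K_1)/20.2 = 59515.9/20.2 = 2950 kg/m³.

2950 kg/m³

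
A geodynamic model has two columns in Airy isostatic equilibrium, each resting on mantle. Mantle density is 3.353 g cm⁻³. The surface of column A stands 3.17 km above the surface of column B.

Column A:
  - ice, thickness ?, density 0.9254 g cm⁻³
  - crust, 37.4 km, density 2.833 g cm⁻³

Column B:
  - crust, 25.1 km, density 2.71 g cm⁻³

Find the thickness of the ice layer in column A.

Take the compensation level at the base of the deeper column (depth z_c below the surface of column A) and equate Σ ρ_i t_i down to z_c; mantle fills any gap and the z_c terms cancel.
Column A: x×0.9254 + 37.4×2.833 + (z_c − 37.4 − x)×3.353
Column B: 3.17×0 + 25.1×2.71 + (z_c − 3.17 − 25.1)×3.353
The z_c×3.353 term appears on both sides and cancels. Collect the known terms of each column as K = Σ(ρt)_known − 3.353 × (depth of known layers): K_A = 105.9542 − 3.353×37.4 = −19.448; K_B = 68.021 − 3.353×(3.17 + 25.1) = −26.76831.
Balance: K_A − x×(3.353 − 0.9254) = K_B, so x = (K_A − K_B)/(3.353 − 0.9254) = 7.32031/2.4276 = 3.02 km.

3.02 km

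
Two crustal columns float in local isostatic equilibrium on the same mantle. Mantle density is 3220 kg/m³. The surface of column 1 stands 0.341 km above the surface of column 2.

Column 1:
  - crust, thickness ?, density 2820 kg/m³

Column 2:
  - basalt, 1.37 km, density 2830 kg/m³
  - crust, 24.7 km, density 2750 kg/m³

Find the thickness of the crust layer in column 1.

33.1 km

Take the compensation level at the base of the deeper column (depth z_c below the surface of column 1) and equate Σ ρ_i t_i down to z_c; mantle fills any gap and the z_c terms cancel.
Column 1: x×2820 + (z_c − 0 − x)×3220
Column 2: 0.341×0 + 1.37×2830 + 24.7×2750 + (z_c − 0.341 − 26.07)×3220
The z_c×3220 term appears on both sides and cancels. Collect the known terms of each column as K = Σ(ρt)_known − 3220 × (depth of known layers): K_1 = 0 − 3220×0 = 0; K_2 = 71802.1 − 3220×(0.341 + 26.07) = −13241.32.
Balance: K_1 − x×(3220 − 2820) = K_2, so x = (K_1 − K_2)/(3220 − 2820) = 13241.3/400 = 33.1 km.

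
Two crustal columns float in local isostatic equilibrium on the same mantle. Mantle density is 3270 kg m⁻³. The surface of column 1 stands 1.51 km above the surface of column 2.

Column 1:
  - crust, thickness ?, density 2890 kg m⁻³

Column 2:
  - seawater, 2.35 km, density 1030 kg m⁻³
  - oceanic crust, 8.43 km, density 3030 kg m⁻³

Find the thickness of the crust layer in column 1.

Take the compensation level at the base of the deeper column (depth z_c below the surface of column 1) and equate Σ ρ_i t_i down to z_c; mantle fills any gap and the z_c terms cancel.
Column 1: x×2890 + (z_c − 0 − x)×3270
Column 2: 1.51×0 + 2.35×1030 + 8.43×3030 + (z_c − 1.51 − 10.78)×3270
The z_c×3270 term appears on both sides and cancels. Collect the known terms of each column as K = Σ(ρt)_known − 3270 × (depth of known layers): K_1 = 0 − 3270×0 = 0; K_2 = 27963.4 − 3270×(1.51 + 10.78) = −12224.9.
Balance: K_1 − x×(3270 − 2890) = K_2, so x = (K_1 − K_2)/(3270 − 2890) = 12224.9/380 = 32.2 km.

32.2 km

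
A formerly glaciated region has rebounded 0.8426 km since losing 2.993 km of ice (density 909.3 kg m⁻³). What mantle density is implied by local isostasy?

3230 kg m⁻³

ρ_m = ρ_ice t / u = 909.3 × 2.993 km/0.8426 km = 3230 kg m⁻³.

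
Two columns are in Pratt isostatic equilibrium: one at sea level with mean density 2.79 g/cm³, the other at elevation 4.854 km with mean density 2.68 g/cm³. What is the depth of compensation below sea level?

ρ_ref D = ρ (D + h) → D (ρ_ref − ρ) = ρ h.
D = ρ h/(ρ_ref − ρ) = 2.68 × 4.854 km/(2.79 − 2.68) = 118 km.

118 km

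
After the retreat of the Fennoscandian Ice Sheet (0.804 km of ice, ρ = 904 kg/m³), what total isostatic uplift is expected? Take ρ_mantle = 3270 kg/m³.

Removing the load lets mantle flow back in; uplift u satisfies ρ_ice t = ρ_m u.
u = t ρ_ice/ρ_m = 0.804 km × 904/3270 = 0.222 km.

0.222 km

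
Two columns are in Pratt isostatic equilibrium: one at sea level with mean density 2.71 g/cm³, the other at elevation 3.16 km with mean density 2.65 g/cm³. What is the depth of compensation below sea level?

ρ_ref D = ρ (D + h) → D (ρ_ref − ρ) = ρ h.
D = ρ h/(ρ_ref − ρ) = 2.65 × 3.16 km/(2.71 − 2.65) = 140 km.

140 km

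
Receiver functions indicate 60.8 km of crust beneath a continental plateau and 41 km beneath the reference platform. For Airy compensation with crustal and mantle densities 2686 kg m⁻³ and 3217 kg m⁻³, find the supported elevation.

3.27 km

Excess crust Δ = 60.8 km − 41 km = 19.8 km, split between elevation h and root r with h + r = Δ.
Airy balance ρ_c h = (ρ_m − ρ_c) r gives r = h ρ_c/(ρ_m − ρ_c), so h (1 + ρ_c/(ρ_m − ρ_c)) = Δ, i.e. h = Δ (ρ_m − ρ_c)/ρ_m.
h = 19.8 km × 531/3217 = 3.27 km.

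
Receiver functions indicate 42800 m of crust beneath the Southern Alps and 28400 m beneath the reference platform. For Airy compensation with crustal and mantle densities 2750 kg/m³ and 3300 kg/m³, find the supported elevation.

2400 m

Excess crust Δ = 42800 m − 28400 m = 14400 m, split between elevation h and root r with h + r = Δ.
Airy balance ρ_c h = (ρ_m − ρ_c) r gives r = h ρ_c/(ρ_m − ρ_c), so h (1 + ρ_c/(ρ_m − ρ_c)) = Δ, i.e. h = Δ (ρ_m − ρ_c)/ρ_m.
h = 14400 m × 550/3300 = 2400 m.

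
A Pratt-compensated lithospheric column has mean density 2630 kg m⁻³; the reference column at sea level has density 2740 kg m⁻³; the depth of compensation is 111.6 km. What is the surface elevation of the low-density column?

4.67 km

ρ_ref D = ρ (D + h) → h = D (ρ_ref − ρ)/ρ.
h = 111.6 km × (2740 − 2630)/2630 = 4.67 km.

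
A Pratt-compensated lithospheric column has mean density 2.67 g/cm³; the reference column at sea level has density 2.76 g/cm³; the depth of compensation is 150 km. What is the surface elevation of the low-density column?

5.06 km

ρ_ref D = ρ (D + h) → h = D (ρ_ref − ρ)/ρ.
h = 150 km × (2.76 − 2.67)/2.67 = 5.06 km.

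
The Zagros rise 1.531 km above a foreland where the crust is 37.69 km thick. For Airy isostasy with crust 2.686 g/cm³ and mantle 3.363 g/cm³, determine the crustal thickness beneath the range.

45.3 km

Root depth r = h ρ_c / (ρ_m − ρ_c) = 1.531 km × 2.686 / 0.677 = 6.074 km.
Total thickness = T + h + r = 37.69 km + 1.531 km + 6.074 km = 45.3 km.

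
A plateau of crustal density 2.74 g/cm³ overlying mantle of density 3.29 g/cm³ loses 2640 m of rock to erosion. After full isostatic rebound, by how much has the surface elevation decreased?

441 m

Rebound u = e ρ_c/ρ_m = 2640 m × 2.74/3.29 = 2199 m.
Net surface drop = e − u = 2640 m − 2199 m = e (ρ_m − ρ_c)/ρ_m = 441 m.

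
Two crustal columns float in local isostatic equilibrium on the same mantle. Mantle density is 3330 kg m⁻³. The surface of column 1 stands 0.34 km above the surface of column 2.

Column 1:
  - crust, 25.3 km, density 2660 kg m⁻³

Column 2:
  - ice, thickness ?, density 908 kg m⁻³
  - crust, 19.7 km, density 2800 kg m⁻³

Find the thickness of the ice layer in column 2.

Take the compensation level at the base of the deeper column (depth z_c below the surface of column 1) and equate Σ ρ_i t_i down to z_c; mantle fills any gap and the z_c terms cancel.
Column 1: 25.3×2660 + (z_c − 25.3)×3330
Column 2: 0.34×0 + x×908 + 19.7×2800 + (z_c − 0.34 − 19.7 − x)×3330
The z_c×3330 term appears on both sides and cancels. Collect the known terms of each column as K = Σ(ρt)_known − 3330 × (depth of known layers): K_1 = 67298 − 3330×25.3 = −16951; K_2 = 55160 − 3330×(0.34 + 19.7) = −11573.2.
Balance: K_1 = K_2 − x×(3330 − 908), so x = (K_2 − K_1)/(3330 − 908) = 5377.8/2422 = 2.22 km.

2.22 km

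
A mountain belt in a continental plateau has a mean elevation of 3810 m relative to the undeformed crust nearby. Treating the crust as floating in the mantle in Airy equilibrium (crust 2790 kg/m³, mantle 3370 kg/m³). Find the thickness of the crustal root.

18300 m

In Airy isostatic equilibrium: the weight of the topography is balanced by the buoyancy of the root, ρ_c h = (ρ_m − ρ_c) r.
r = h · ρ_c / (ρ_m − ρ_c) = 3810 m × 2790 / (3370 − 2790) = 18300 m.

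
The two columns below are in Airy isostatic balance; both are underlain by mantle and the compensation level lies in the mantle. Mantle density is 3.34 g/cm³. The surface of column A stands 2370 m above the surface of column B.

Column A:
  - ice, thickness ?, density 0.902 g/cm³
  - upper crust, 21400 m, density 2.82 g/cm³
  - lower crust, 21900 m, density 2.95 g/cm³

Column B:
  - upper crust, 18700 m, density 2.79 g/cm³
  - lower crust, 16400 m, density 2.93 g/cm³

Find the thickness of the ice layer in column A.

Take the compensation level at the base of the deeper column (depth z_c below the surface of column A) and equate Σ ρ_i t_i down to z_c; mantle fills any gap and the z_c terms cancel.
Column A: x×0.902 + 21400×2.82 + 21900×2.95 + (z_c − 43300 − x)×3.34
Column B: 2370×0 + 18700×2.79 + 16400×2.93 + (z_c − 2370 − 35100)×3.34
The z_c×3.34 term appears on both sides and cancels. Collect the known terms of each column as K = Σ(ρt)_known − 3.34 × (depth of known layers): K_A = 124953 − 3.34×43300 = −19669; K_B = 100225 − 3.34×(2370 + 35100) = −24924.8.
Balance: K_A − x×(3.34 − 0.902) = K_B, so x = (K_A − K_B)/(3.34 − 0.902) = 5255.8/2.438 = 2160 m.

2160 m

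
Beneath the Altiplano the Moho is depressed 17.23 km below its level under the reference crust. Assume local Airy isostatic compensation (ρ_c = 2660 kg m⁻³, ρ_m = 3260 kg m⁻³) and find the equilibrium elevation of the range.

3.89 km

For local isostatic compensation: ρ_c h = (ρ_m − ρ_c) r.
h = r (ρ_m − ρ_c) / ρ_c = 17.23 km × (3260 − 2660) / 2660 = 3.89 km.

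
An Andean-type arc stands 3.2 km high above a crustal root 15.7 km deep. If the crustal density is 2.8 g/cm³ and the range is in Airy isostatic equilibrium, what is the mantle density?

Airy balance: ρ_c h = (ρ_m − ρ_c) r → ρ_m = ρ_c (1 + h/r).
ρ_m = 2.8 × (1 + 3.2 km/15.7 km) = 3.37 g/cm³.

3.37 g/cm³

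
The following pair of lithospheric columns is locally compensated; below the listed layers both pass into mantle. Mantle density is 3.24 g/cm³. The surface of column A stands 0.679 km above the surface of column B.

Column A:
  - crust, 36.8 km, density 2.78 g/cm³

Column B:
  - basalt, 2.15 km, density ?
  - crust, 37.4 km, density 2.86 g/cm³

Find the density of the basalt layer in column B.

Take the compensation level at the base of the deeper column (depth z_c below the surface of column A) and equate Σ ρ_i t_i down to z_c; mantle fills any gap and the z_c terms cancel.
Column A: 36.8×2.78 + (z_c − 36.8)×3.24
Column B: 0.679×0 + 2.15×ρ + 37.4×2.86 + (z_c − 0.679 − 39.55)×3.24
The z_c×3.24 term appears on both sides and cancels. Collect the known terms of each column as K = Σ(ρt)_known − 3.24 × (depth of known layers): K_A = 102.304 − 3.24×36.8 = −16.928; K_B = 106.964 − 3.24×(0.679 + 39.55) = −23.37796.
Balance: K_A = K_B + 2.15×ρ, so ρ = (K_A − K_B)/2.15 = 6.44996/2.15 = 3 g/cm³.

3 g/cm³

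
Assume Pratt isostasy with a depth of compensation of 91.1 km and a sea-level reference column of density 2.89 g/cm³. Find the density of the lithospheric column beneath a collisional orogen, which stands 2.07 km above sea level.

Pratt balance: ρ_ref D = ρ (D + h).
ρ = ρ_ref D/(D + h) = 2.89 × 91.1 km/(91.1 km + 2.07 km) = 2.83 g/cm³.

2.83 g/cm³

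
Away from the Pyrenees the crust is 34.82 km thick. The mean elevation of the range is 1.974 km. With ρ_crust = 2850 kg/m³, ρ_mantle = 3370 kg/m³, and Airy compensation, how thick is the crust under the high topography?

47.6 km

Root depth r = h ρ_c / (ρ_m − ρ_c) = 1.974 km × 2850 / 520 = 10.82 km.
Total thickness = T + h + r = 34.82 km + 1.974 km + 10.82 km = 47.6 km.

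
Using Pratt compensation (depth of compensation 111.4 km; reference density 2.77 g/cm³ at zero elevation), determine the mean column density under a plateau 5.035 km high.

2.65 g/cm³

Pratt balance: ρ_ref D = ρ (D + h).
ρ = ρ_ref D/(D + h) = 2.77 × 111.4 km/(111.4 km + 5.035 km) = 2.65 g/cm³.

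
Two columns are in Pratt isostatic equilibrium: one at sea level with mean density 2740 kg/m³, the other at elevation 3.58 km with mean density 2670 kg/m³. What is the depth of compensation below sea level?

137 km

ρ_ref D = ρ (D + h) → D (ρ_ref − ρ) = ρ h.
D = ρ h/(ρ_ref − ρ) = 2670 × 3.58 km/(2740 − 2670) = 137 km.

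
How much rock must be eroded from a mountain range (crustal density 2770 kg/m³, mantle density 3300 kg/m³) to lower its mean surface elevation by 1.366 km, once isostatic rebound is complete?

8.51 km

Net drop Δ = e − u = e − e ρ_c/ρ_m = e (ρ_m − ρ_c)/ρ_m.
e = Δ ρ_m/(ρ_m − ρ_c) = 1.366 km × 3300/530 = 8.51 km.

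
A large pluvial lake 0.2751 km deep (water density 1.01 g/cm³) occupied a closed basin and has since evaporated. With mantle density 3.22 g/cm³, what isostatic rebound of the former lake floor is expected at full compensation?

u = d ρ_w/ρ_m = 0.2751 km × 1.01/3.22 = 0.0863 km.

0.0863 km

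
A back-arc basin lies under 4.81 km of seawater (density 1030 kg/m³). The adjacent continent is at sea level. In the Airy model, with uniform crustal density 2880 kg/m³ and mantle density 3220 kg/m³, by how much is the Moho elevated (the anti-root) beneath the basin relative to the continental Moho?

26.2 km

Isostatic balance requires: replacing crust with seawater at the top is compensated by replacing crust with mantle at the base: d (ρ_c − ρ_w) = a (ρ_m − ρ_c).
a = d (ρ_c − ρ_w)/(ρ_m − ρ_c) = 4.81 km × 1850/340 = 26.2 km.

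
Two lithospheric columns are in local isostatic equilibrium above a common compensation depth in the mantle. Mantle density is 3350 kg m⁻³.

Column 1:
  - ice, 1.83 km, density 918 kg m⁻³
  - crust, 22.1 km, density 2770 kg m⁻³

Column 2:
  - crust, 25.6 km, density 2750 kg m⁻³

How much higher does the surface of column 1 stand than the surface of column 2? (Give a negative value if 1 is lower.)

0.57 km

For any compensation level in the mantle, the mantle terms cancel and isostasy reduces to e = (Σt_1 − Σt_2) − (Σ(ρt)_1 − Σ(ρt)_2) / ρ_m.
Σt_1 = 23.93 km; Σt_2 = 25.6 km; Σ(ρt)_1 = 62896.94; Σ(ρt)_2 = 70400 (in km·kg m⁻³).
e = (23.93 − 25.6) − (62896.94 − 70400) / 3350 = 0.57 km.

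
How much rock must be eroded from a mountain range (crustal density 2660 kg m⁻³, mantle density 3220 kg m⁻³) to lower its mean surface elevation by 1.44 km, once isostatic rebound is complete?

Net drop Δ = e − u = e − e ρ_c/ρ_m = e (ρ_m − ρ_c)/ρ_m.
e = Δ ρ_m/(ρ_m − ρ_c) = 1.44 km × 3220/560 = 8.28 km.

8.28 km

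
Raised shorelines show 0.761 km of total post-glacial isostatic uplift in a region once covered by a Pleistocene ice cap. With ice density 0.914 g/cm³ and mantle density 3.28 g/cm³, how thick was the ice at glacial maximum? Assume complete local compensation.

u = t ρ_ice/ρ_m → t = u ρ_m/ρ_ice = 0.761 km × 3.28/0.914 = 2.73 km.

2.73 km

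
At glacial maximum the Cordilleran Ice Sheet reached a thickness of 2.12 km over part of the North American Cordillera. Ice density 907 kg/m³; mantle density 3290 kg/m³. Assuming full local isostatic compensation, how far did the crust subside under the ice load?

Isostatic balance requires: the ice load ρ_ice t is balanced by mantle displaced below, ρ_m s.
s = t ρ_ice / ρ_m = 2.12 km × 907/3290 = 0.584 km.

0.584 km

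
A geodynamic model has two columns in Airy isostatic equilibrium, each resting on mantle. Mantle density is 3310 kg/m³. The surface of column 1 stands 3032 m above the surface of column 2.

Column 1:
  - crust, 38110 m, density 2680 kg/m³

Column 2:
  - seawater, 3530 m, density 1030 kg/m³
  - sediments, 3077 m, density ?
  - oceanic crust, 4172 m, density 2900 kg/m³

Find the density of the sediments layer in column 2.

Take the compensation level at the base of the deeper column (depth z_c below the surface of column 1) and equate Σ ρ_i t_i down to z_c; mantle fills any gap and the z_c terms cancel.
Column 1: 38110×2680 + (z_c − 38110)×3310
Column 2: 3032×0 + 3530×1030 + 3077×ρ + 4172×2900 + (z_c − 3032 − 10779)×3310
The z_c×3310 term appears on both sides and cancels. Collect the known terms of each column as K = Σ(ρt)_known − 3310 × (depth of known layers): K_1 = 102134800 − 3310×38110 = −24009300; K_2 = 15734700 − 3310×(3032 + 10779) = −29979710.
Balance: K_1 = K_2 + 3077×ρ, so ρ = (K_1 − K_2)/3077 = 5970410/3077 = 1940 kg/m³.

1940 kg/m³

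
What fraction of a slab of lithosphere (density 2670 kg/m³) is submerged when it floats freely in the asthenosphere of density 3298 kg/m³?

0.81

Submerged fraction = ρ_obj/ρ_fluid = 2670/3298 = 0.81.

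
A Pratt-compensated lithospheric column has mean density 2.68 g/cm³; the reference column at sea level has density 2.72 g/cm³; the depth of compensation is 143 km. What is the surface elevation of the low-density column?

ρ_ref D = ρ (D + h) → h = D (ρ_ref − ρ)/ρ.
h = 143 km × (2.72 − 2.68)/2.68 = 2.13 km.

2.13 km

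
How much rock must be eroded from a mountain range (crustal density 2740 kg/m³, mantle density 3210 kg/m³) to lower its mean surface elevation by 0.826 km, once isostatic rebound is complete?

Net drop Δ = e − u = e − e ρ_c/ρ_m = e (ρ_m − ρ_c)/ρ_m.
e = Δ ρ_m/(ρ_m − ρ_c) = 0.826 km × 3210/470 = 5.64 km.

5.64 km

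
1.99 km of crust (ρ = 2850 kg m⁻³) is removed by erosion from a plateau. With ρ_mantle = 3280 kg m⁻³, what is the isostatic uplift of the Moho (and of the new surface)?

Unloading: uplift u = e ρ_c/ρ_m = 1.99 km × 2850/3280 = 1.73 km.

1.73 km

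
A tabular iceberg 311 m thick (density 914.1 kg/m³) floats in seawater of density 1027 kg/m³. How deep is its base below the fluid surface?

277 m

Draft d = t ρ_obj/ρ_fluid = 311 m × 914.1/1027 = 277 m.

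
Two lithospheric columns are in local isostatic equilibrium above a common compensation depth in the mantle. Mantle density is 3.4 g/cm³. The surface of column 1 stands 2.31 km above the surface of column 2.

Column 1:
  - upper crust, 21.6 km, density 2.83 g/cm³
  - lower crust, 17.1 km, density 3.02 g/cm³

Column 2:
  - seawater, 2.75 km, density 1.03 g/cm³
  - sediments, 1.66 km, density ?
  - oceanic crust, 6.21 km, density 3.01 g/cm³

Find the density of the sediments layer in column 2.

2.19 g/cm³

Take the compensation level at the base of the deeper column (depth z_c below the surface of column 1) and equate Σ ρ_i t_i down to z_c; mantle fills any gap and the z_c terms cancel.
Column 1: 21.6×2.83 + 17.1×3.02 + (z_c − 38.7)×3.4
Column 2: 2.31×0 + 2.75×1.03 + 1.66×ρ + 6.21×3.01 + (z_c − 2.31 − 10.62)×3.4
The z_c×3.4 term appears on both sides and cancels. Collect the known terms of each column as K = Σ(ρt)_known − 3.4 × (depth of known layers): K_1 = 112.77 − 3.4×38.7 = −18.81; K_2 = 21.5246 − 3.4×(2.31 + 10.62) = −22.4374.
Balance: K_1 = K_2 + 1.66×ρ, so ρ = (K_1 − K_2)/1.66 = 3.6274/1.66 = 2.19 g/cm³.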